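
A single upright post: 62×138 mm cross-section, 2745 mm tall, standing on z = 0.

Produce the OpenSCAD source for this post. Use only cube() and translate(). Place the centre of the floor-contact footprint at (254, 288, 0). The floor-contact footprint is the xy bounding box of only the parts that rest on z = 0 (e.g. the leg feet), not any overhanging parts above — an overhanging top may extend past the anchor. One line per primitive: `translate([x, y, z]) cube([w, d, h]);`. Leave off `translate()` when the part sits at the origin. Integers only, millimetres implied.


translate([223, 219, 0]) cube([62, 138, 2745]);


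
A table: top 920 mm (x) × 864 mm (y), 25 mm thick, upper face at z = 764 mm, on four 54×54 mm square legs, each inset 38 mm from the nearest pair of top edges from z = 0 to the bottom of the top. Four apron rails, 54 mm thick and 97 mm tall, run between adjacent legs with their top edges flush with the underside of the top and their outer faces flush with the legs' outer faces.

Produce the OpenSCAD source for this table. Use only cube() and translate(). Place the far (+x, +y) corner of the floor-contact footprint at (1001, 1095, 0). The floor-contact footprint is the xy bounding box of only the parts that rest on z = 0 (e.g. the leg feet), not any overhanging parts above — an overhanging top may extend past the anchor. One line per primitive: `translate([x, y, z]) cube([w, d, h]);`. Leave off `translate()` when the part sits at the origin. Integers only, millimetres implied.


translate([119, 269, 739]) cube([920, 864, 25]);
translate([157, 307, 0]) cube([54, 54, 739]);
translate([947, 307, 0]) cube([54, 54, 739]);
translate([157, 1041, 0]) cube([54, 54, 739]);
translate([947, 1041, 0]) cube([54, 54, 739]);
translate([211, 307, 642]) cube([736, 54, 97]);
translate([211, 1041, 642]) cube([736, 54, 97]);
translate([157, 361, 642]) cube([54, 680, 97]);
translate([947, 361, 642]) cube([54, 680, 97]);


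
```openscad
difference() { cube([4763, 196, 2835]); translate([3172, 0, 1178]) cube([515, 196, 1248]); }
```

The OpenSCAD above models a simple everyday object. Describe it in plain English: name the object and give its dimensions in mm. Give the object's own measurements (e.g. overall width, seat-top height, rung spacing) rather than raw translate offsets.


A wall 4763 mm long (x), 196 mm thick (y), 2835 mm tall, with a rectangular window opening cut through it. The opening is 515 mm wide and 1248 mm tall; its sill is at z = 1178 mm and its near (−x) edge is 3172 mm from the wall's −x end. The opening passes through the full wall thickness.


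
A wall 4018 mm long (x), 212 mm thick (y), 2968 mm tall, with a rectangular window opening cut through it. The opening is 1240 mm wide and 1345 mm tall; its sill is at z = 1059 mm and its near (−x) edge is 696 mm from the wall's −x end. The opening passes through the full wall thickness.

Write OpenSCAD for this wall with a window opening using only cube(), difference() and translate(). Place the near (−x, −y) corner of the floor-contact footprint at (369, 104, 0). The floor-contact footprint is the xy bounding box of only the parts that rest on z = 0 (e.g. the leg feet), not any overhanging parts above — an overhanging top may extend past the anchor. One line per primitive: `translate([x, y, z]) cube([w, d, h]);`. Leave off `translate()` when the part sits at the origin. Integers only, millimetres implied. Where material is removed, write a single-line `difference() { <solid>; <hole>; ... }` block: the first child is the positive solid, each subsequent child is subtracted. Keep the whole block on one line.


difference() { translate([369, 104, 0]) cube([4018, 212, 2968]); translate([1065, 104, 1059]) cube([1240, 212, 1345]); }


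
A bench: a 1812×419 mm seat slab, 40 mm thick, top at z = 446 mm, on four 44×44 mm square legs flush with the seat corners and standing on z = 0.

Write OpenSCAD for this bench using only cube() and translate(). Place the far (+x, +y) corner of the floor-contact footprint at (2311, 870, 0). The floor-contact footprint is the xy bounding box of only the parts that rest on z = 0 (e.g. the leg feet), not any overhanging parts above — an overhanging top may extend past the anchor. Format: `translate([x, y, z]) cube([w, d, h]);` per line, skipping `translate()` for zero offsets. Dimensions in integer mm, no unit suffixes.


translate([499, 451, 406]) cube([1812, 419, 40]);
translate([499, 451, 0]) cube([44, 44, 406]);
translate([499, 826, 0]) cube([44, 44, 406]);
translate([2267, 451, 0]) cube([44, 44, 406]);
translate([2267, 826, 0]) cube([44, 44, 406]);


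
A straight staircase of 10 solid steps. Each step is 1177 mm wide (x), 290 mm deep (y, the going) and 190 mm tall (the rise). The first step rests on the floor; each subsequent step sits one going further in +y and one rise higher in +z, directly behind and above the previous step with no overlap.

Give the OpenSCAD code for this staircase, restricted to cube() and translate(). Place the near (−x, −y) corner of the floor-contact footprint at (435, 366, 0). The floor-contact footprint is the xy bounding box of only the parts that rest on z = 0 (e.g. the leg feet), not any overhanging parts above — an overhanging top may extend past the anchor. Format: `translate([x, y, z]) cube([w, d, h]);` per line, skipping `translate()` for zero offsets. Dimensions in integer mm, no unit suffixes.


translate([435, 366, 0]) cube([1177, 290, 190]);
translate([435, 656, 190]) cube([1177, 290, 190]);
translate([435, 946, 380]) cube([1177, 290, 190]);
translate([435, 1236, 570]) cube([1177, 290, 190]);
translate([435, 1526, 760]) cube([1177, 290, 190]);
translate([435, 1816, 950]) cube([1177, 290, 190]);
translate([435, 2106, 1140]) cube([1177, 290, 190]);
translate([435, 2396, 1330]) cube([1177, 290, 190]);
translate([435, 2686, 1520]) cube([1177, 290, 190]);
translate([435, 2976, 1710]) cube([1177, 290, 190]);


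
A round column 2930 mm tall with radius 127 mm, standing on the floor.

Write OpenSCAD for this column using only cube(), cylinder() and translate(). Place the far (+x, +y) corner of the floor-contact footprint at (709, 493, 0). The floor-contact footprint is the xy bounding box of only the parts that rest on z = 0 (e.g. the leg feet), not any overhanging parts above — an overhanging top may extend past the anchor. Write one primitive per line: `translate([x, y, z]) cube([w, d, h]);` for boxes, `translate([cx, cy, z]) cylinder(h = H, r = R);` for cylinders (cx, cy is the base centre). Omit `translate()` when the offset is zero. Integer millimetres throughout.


translate([582, 366, 0]) cylinder(h = 2930, r = 127);


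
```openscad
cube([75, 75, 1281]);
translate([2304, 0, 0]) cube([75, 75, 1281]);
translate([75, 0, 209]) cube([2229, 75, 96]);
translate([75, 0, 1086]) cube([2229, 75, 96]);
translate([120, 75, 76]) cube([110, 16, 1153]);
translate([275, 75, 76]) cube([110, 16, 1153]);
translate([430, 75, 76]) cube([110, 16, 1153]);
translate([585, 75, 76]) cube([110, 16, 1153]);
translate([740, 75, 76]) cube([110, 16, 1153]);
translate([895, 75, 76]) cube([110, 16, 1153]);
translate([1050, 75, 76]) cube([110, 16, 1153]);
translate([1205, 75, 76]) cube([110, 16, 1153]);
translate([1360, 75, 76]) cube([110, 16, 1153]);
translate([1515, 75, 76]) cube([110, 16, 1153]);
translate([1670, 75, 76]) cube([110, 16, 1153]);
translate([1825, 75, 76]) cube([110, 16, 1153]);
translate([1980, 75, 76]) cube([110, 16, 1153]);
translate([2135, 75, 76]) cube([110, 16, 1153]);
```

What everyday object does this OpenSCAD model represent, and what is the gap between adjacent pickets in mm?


A fence section. The picket gap is 45 mm.

Two posts, two rails, 14 pickets — a fence section. Span 2229 mm holds 14 pickets of 110 mm with 15 equal gaps: ⌊(2229 − 14·110) / 15⌋ = 45 mm.


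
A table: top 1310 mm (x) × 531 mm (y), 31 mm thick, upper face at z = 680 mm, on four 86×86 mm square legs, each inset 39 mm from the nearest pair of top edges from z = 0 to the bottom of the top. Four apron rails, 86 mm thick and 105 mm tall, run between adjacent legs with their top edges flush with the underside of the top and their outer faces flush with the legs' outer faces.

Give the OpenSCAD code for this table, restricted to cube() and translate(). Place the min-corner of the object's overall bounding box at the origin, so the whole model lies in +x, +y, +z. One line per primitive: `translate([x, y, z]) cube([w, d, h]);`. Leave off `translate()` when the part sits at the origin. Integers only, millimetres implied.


translate([0, 0, 649]) cube([1310, 531, 31]);
translate([39, 39, 0]) cube([86, 86, 649]);
translate([1185, 39, 0]) cube([86, 86, 649]);
translate([39, 406, 0]) cube([86, 86, 649]);
translate([1185, 406, 0]) cube([86, 86, 649]);
translate([125, 39, 544]) cube([1060, 86, 105]);
translate([125, 406, 544]) cube([1060, 86, 105]);
translate([39, 125, 544]) cube([86, 281, 105]);
translate([1185, 125, 544]) cube([86, 281, 105]);


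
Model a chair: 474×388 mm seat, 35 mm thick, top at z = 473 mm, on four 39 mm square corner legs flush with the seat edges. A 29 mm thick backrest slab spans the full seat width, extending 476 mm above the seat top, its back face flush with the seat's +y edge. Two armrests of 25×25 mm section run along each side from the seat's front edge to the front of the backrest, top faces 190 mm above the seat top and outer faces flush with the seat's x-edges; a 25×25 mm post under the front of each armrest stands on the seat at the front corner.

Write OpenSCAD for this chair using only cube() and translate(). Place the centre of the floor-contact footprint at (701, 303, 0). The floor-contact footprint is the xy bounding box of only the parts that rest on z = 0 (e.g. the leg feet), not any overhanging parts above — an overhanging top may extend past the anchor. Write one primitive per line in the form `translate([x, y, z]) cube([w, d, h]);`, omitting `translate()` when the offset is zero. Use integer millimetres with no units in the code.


translate([464, 109, 438]) cube([474, 388, 35]);
translate([464, 109, 0]) cube([39, 39, 438]);
translate([899, 109, 0]) cube([39, 39, 438]);
translate([464, 458, 0]) cube([39, 39, 438]);
translate([899, 458, 0]) cube([39, 39, 438]);
translate([464, 468, 473]) cube([474, 29, 476]);
translate([464, 109, 638]) cube([25, 359, 25]);
translate([913, 109, 638]) cube([25, 359, 25]);
translate([464, 109, 473]) cube([25, 25, 165]);
translate([913, 109, 473]) cube([25, 25, 165]);


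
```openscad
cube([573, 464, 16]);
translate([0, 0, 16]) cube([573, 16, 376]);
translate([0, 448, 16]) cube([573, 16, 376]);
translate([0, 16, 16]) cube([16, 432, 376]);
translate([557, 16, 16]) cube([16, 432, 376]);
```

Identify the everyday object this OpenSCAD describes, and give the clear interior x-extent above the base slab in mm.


An open box. The internal width is 541 mm.

A 573×464 base slab with four walls standing on it — an open box. The base is 573 mm wide and the walls are 16 mm thick, so the internal width is 573 − 2 × 16 = 541 mm.


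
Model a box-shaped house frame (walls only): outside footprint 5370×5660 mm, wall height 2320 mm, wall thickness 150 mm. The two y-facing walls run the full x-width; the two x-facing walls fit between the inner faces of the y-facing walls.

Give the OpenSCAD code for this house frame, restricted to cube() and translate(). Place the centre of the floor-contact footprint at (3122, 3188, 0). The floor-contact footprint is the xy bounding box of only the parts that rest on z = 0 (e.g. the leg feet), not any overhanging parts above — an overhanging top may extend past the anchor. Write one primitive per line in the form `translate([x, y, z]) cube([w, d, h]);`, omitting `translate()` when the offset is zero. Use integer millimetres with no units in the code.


translate([437, 358, 0]) cube([5370, 150, 2320]);
translate([437, 5868, 0]) cube([5370, 150, 2320]);
translate([437, 508, 0]) cube([150, 5360, 2320]);
translate([5657, 508, 0]) cube([150, 5360, 2320]);


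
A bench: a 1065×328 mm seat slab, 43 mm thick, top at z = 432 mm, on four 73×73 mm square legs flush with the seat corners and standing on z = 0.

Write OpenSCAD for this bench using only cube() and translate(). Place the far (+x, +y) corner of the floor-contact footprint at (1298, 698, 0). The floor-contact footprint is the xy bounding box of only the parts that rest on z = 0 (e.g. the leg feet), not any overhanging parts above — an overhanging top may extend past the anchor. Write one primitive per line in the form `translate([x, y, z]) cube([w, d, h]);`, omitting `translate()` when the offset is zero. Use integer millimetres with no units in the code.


translate([233, 370, 389]) cube([1065, 328, 43]);
translate([233, 370, 0]) cube([73, 73, 389]);
translate([233, 625, 0]) cube([73, 73, 389]);
translate([1225, 370, 0]) cube([73, 73, 389]);
translate([1225, 625, 0]) cube([73, 73, 389]);


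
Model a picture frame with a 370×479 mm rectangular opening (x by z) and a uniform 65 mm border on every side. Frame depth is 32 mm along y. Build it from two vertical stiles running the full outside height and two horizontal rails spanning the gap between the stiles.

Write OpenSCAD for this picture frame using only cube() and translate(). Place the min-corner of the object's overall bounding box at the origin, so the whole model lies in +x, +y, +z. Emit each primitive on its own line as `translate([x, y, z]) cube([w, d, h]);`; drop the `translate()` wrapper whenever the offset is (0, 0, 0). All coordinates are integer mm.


cube([65, 32, 609]);
translate([435, 0, 0]) cube([65, 32, 609]);
translate([65, 0, 0]) cube([370, 32, 65]);
translate([65, 0, 544]) cube([370, 32, 65]);


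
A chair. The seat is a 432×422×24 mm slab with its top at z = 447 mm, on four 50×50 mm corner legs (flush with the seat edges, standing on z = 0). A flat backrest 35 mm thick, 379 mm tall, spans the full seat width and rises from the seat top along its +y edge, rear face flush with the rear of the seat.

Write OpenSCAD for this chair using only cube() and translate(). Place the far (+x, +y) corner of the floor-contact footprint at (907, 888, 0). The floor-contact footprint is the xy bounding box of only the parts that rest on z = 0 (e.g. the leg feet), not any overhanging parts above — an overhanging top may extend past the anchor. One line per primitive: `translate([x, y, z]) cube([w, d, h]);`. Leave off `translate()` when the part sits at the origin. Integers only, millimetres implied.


translate([475, 466, 423]) cube([432, 422, 24]);
translate([475, 466, 0]) cube([50, 50, 423]);
translate([857, 466, 0]) cube([50, 50, 423]);
translate([475, 838, 0]) cube([50, 50, 423]);
translate([857, 838, 0]) cube([50, 50, 423]);
translate([475, 853, 447]) cube([432, 35, 379]);


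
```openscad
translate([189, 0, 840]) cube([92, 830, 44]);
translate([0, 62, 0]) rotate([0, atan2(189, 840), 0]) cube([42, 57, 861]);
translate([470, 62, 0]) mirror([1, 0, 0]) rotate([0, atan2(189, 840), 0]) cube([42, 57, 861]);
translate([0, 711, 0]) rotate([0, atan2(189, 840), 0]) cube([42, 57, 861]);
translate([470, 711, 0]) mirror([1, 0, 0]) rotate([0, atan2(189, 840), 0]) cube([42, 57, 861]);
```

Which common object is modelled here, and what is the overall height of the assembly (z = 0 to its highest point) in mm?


A sawhorse. The overall height is 884 mm.

A beam across two mirrored pairs of raked legs — a sawhorse. The beam's underside is at z = 840 (matching the legs' vertical rise in atan2(189, 840)) and the beam is 44 mm tall, so its top is at 840 + 44 = 884 mm. The raked legs top out at the beam's underside, so that is the highest point.


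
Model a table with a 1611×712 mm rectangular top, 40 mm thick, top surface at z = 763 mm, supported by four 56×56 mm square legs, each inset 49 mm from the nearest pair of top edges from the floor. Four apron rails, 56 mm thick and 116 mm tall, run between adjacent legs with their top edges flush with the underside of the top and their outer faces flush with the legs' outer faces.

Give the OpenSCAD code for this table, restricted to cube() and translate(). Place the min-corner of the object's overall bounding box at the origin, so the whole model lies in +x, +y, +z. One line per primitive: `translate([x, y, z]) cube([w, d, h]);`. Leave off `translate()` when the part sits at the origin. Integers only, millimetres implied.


translate([0, 0, 723]) cube([1611, 712, 40]);
translate([49, 49, 0]) cube([56, 56, 723]);
translate([1506, 49, 0]) cube([56, 56, 723]);
translate([49, 607, 0]) cube([56, 56, 723]);
translate([1506, 607, 0]) cube([56, 56, 723]);
translate([105, 49, 607]) cube([1401, 56, 116]);
translate([105, 607, 607]) cube([1401, 56, 116]);
translate([49, 105, 607]) cube([56, 502, 116]);
translate([1506, 105, 607]) cube([56, 502, 116]);


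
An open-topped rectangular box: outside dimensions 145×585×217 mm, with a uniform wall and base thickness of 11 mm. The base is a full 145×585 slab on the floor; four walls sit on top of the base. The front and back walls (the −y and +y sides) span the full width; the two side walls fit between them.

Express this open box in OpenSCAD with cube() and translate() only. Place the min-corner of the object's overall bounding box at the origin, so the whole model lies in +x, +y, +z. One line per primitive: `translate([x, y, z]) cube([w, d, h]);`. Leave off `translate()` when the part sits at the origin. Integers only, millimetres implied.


cube([145, 585, 11]);
translate([0, 0, 11]) cube([145, 11, 206]);
translate([0, 574, 11]) cube([145, 11, 206]);
translate([0, 11, 11]) cube([11, 563, 206]);
translate([134, 11, 11]) cube([11, 563, 206]);


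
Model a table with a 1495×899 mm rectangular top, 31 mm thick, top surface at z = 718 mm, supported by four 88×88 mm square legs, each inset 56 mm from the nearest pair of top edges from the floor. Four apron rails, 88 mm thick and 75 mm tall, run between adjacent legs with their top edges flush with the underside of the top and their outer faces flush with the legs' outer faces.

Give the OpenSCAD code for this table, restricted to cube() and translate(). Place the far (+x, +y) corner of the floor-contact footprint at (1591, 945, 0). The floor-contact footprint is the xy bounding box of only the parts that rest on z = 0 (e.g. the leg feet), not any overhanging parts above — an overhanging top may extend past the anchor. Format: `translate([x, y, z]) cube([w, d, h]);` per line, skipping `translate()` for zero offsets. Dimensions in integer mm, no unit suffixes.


translate([152, 102, 687]) cube([1495, 899, 31]);
translate([208, 158, 0]) cube([88, 88, 687]);
translate([1503, 158, 0]) cube([88, 88, 687]);
translate([208, 857, 0]) cube([88, 88, 687]);
translate([1503, 857, 0]) cube([88, 88, 687]);
translate([296, 158, 612]) cube([1207, 88, 75]);
translate([296, 857, 612]) cube([1207, 88, 75]);
translate([208, 246, 612]) cube([88, 611, 75]);
translate([1503, 246, 612]) cube([88, 611, 75]);


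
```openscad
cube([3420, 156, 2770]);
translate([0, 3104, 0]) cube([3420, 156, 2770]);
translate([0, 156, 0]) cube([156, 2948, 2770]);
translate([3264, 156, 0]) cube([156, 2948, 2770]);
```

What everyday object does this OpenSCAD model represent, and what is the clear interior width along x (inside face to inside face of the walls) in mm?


A house (or room) frame. The interior width is 3108 mm.

Four 2770 mm walls enclosing a rectangle with no floor or roof — a room or house frame. Outside width is 3420 mm and wall thickness is 156 mm, so the interior width is 3420 − 2 × 156 = 3108 mm.


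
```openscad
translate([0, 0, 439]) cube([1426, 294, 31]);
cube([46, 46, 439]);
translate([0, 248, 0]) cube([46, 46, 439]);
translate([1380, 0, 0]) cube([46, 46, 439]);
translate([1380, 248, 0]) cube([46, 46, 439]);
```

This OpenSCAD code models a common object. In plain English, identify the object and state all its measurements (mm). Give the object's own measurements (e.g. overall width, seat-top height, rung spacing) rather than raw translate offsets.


A bench: a 1426×294 mm seat slab, 31 mm thick, top at z = 470 mm, on four 46×46 mm square legs flush with the seat corners and standing on z = 0.


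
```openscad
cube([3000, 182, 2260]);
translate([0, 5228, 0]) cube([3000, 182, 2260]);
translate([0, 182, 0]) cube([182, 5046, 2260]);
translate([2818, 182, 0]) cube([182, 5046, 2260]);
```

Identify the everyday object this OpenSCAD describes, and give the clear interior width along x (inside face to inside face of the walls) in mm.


A house (or room) frame. The interior width is 2636 mm.

Four 2260 mm walls enclosing a rectangle with no floor or roof — a room or house frame. Outside width is 3000 mm and wall thickness is 182 mm, so the interior width is 3000 − 2 × 182 = 2636 mm.


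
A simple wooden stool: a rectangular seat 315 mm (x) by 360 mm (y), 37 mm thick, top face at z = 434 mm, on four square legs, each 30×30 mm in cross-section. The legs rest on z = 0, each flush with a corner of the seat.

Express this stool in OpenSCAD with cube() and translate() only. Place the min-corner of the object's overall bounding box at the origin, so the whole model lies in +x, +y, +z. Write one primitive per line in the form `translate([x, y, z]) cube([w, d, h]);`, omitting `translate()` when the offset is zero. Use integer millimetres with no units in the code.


translate([0, 0, 397]) cube([315, 360, 37]);
cube([30, 30, 397]);
translate([285, 0, 0]) cube([30, 30, 397]);
translate([0, 330, 0]) cube([30, 30, 397]);
translate([285, 330, 0]) cube([30, 30, 397]);


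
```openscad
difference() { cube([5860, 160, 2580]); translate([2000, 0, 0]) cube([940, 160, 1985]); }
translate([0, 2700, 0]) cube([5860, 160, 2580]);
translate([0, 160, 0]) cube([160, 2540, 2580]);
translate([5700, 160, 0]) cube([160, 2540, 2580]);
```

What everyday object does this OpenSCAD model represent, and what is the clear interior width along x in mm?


A single room. The interior width is 5540 mm.

Four walls enclosing a rectangle with a door in the front wall — a room. Outside width 5860 minus two 160 mm walls gives 5540 mm.


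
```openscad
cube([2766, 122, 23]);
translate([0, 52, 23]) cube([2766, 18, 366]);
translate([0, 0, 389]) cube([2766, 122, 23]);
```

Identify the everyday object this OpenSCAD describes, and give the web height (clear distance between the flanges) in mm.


An I-beam. The web height is 366 mm.

Two wide flanges with a thin centred web — an I-beam. Overall 412 mm minus two 23 mm flanges gives a web of 412 − 2·23 = 366 mm.


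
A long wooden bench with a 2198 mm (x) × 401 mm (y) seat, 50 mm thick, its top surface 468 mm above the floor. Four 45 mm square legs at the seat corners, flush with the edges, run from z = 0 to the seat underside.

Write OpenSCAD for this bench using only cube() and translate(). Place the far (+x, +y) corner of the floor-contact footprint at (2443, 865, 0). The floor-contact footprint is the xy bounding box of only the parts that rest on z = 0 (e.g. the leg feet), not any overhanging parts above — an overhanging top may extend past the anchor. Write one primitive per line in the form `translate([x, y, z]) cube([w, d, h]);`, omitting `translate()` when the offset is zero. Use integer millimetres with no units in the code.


// leg_h = 468 − 50 = 418
translate([245, 464, 418]) cube([2198, 401, 50]);
translate([245, 464, 0]) cube([45, 45, 418]);
translate([245, 820, 0]) cube([45, 45, 418]);
translate([2398, 464, 0]) cube([45, 45, 418]);
translate([2398, 820, 0]) cube([45, 45, 418]);


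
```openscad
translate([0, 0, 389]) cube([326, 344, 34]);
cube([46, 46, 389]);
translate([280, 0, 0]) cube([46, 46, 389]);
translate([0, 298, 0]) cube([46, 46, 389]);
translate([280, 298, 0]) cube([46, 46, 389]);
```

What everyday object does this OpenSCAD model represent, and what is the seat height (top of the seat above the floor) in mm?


A stool. The seat height is 423 mm.

A 326×344×34 slab at z = 389 on four corner posts — a stool. The seat top is 389 + 34 = 423 mm.


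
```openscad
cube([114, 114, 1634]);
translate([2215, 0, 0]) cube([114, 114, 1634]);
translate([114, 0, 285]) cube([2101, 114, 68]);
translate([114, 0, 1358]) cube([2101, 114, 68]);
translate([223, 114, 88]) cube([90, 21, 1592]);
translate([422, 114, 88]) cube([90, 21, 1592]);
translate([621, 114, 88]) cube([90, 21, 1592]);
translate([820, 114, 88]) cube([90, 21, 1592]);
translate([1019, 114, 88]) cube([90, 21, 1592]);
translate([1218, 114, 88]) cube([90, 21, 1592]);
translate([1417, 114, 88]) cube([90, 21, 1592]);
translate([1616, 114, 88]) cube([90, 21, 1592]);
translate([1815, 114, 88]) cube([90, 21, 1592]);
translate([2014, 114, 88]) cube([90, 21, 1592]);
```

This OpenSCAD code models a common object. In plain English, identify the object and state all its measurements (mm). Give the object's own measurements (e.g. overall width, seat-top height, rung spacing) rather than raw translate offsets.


A fence section. Two 114×114 mm posts, 1634 mm tall, stand on the floor with a clear span of 2101 mm between their inner faces. Two horizontal rails of 114×68 mm section span the gap between the posts with their undersides at z = 285 mm and z = 1358 mm, flush with the posts' −y face. 10 pickets, each 90 mm wide, 21 mm thick and 1592 mm tall, are fixed to the +y face of the rails with their bottoms at z = 88 mm, spaced across the span with a 109 mm gap after the −x post and between neighbouring pickets, with 111 mm left before the +x post.


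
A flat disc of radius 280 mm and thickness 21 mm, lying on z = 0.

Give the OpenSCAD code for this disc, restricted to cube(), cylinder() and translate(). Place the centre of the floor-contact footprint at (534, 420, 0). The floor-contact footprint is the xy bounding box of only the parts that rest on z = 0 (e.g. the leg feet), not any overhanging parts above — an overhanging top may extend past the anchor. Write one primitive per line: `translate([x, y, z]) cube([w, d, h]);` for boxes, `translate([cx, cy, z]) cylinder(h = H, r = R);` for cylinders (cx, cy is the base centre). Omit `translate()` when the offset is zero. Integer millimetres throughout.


translate([534, 420, 0]) cylinder(h = 21, r = 280);


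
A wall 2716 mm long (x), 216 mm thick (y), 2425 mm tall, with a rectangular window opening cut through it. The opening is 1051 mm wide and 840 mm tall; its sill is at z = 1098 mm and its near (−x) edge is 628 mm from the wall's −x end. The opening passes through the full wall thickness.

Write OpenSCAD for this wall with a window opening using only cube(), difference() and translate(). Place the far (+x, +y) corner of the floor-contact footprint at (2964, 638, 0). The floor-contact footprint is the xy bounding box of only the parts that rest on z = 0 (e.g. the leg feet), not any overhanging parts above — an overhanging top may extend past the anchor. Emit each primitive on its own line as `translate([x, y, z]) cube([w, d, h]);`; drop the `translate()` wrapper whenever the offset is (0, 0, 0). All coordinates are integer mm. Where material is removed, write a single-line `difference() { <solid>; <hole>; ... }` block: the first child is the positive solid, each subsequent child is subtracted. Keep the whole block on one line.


difference() { translate([248, 422, 0]) cube([2716, 216, 2425]); translate([876, 422, 1098]) cube([1051, 216, 840]); }


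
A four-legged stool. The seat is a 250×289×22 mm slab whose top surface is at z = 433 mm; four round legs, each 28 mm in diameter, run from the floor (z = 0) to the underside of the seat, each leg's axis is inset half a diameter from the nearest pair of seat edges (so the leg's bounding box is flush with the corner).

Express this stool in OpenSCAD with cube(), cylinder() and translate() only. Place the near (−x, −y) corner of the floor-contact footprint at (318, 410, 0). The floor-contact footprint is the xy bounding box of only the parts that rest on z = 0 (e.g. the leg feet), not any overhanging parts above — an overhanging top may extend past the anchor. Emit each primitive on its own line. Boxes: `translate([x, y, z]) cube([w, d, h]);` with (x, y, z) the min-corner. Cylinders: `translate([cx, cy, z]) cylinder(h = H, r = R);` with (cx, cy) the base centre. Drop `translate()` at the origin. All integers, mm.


translate([318, 410, 411]) cube([250, 289, 22]);
translate([332, 424, 0]) cylinder(h = 411, r = 14);
translate([554, 424, 0]) cylinder(h = 411, r = 14);
translate([332, 685, 0]) cylinder(h = 411, r = 14);
translate([554, 685, 0]) cylinder(h = 411, r = 14);


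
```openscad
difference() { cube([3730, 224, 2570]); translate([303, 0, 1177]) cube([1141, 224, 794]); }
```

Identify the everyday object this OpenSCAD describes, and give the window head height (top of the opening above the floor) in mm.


A wall with a window opening. The window head height is 1971 mm.

A wall with a rectangular opening subtracted — a window. Sill at z = 1177, opening 794 mm tall, so the head is at 1177 + 794 = 1971 mm.


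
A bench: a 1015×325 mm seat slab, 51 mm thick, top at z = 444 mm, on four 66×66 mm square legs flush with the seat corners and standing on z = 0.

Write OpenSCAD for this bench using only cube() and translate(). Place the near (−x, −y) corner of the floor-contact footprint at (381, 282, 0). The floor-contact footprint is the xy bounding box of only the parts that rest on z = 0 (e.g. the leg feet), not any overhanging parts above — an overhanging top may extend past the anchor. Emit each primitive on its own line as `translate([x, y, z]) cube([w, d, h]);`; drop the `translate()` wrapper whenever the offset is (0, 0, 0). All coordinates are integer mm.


translate([381, 282, 393]) cube([1015, 325, 51]);
translate([381, 282, 0]) cube([66, 66, 393]);
translate([381, 541, 0]) cube([66, 66, 393]);
translate([1330, 282, 0]) cube([66, 66, 393]);
translate([1330, 541, 0]) cube([66, 66, 393]);


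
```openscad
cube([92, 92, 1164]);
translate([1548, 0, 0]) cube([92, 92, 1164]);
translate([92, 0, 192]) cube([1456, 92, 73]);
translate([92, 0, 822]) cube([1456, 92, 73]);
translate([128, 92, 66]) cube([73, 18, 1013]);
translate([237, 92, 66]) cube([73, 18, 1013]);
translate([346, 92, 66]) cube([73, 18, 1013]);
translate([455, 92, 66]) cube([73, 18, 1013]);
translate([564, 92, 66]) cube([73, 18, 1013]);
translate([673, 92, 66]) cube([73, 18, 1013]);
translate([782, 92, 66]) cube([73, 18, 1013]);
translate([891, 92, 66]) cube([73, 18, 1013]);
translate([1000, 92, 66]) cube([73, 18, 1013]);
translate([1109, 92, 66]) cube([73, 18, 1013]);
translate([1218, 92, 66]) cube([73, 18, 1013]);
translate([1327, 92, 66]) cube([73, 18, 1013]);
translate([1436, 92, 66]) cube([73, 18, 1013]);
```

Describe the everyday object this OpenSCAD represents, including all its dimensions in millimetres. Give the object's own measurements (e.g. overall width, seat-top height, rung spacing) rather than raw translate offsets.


A fence section. Two 92×92 mm posts, 1164 mm tall, stand on the floor with a clear span of 1456 mm between their inner faces. Two horizontal rails of 92×73 mm section span the gap between the posts with their undersides at z = 192 mm and z = 822 mm, flush with the posts' −y face. 13 pickets, each 73 mm wide, 18 mm thick and 1013 mm tall, are fixed to the +y face of the rails with their bottoms at z = 66 mm, spaced across the span with a 36 mm gap after the −x post and between neighbouring pickets, with 39 mm left before the +x post.


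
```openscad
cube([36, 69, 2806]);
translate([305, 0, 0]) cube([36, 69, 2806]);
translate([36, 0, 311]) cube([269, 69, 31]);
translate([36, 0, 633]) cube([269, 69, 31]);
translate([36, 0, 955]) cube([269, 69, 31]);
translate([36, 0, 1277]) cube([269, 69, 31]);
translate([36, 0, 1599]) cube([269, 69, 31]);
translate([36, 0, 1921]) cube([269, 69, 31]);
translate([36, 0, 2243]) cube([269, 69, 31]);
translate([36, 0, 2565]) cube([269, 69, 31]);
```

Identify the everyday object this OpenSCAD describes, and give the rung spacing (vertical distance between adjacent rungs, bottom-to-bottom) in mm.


A ladder. The rung spacing is 322 mm.

Two tall 36×69 posts with 8 short bars between them — a ladder. Adjacent rungs sit at z = 311 and z = 633, so the spacing is 633 − 311 = 322 mm.


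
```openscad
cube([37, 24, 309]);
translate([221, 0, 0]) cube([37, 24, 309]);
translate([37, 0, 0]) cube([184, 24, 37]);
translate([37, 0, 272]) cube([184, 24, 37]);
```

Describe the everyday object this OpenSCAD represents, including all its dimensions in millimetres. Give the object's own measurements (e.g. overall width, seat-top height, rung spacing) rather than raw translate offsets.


A rectangular picture frame lying in the x–z plane (depth along y). The opening is 184 mm wide (x) by 235 mm tall (z), surrounded by a border 37 mm wide on all four sides. The frame is 24 mm deep and is made of two full-height vertical stiles with two horizontal rails fitted between them.


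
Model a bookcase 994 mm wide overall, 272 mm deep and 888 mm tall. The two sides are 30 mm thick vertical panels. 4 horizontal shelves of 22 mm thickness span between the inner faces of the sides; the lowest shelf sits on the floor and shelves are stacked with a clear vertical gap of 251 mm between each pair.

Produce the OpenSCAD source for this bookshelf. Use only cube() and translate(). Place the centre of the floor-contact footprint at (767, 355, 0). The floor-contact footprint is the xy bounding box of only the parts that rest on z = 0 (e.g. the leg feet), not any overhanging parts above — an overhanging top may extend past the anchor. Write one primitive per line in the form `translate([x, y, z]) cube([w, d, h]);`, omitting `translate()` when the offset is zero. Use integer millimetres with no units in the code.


translate([270, 219, 0]) cube([30, 272, 888]);
translate([1234, 219, 0]) cube([30, 272, 888]);
translate([300, 219, 0]) cube([934, 272, 22]);
translate([300, 219, 273]) cube([934, 272, 22]);
translate([300, 219, 546]) cube([934, 272, 22]);
translate([300, 219, 819]) cube([934, 272, 22]);


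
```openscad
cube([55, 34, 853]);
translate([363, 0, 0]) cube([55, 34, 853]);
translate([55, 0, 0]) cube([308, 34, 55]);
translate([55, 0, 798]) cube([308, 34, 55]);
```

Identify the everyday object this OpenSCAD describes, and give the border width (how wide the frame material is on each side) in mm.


A picture frame. The border width is 55 mm.

Four thin pieces enclosing a rectangular opening — a picture frame. The two full-height stiles are 853 mm tall; the top rail sits at z = 798 and is 55 mm tall, so the border above the opening is 853 − 798 = 55 mm, matching the stile x-width.


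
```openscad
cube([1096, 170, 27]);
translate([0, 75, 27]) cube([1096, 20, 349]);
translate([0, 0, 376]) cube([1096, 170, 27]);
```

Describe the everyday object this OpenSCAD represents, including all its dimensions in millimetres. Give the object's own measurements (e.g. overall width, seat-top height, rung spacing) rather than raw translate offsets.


An I-beam lying along x, 1096 mm long. Overall section height 403 mm. Two flanges 170 mm wide (y) and 27 mm thick, one on the floor and one at the top; a web 20 mm thick runs between them, centred on the flange width.


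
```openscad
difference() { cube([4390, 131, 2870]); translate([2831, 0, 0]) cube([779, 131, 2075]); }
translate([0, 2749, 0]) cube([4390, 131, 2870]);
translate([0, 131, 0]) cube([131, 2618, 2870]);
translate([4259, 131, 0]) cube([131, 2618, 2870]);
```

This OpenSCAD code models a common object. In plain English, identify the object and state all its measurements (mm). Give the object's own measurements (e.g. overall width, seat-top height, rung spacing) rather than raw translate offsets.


A single room: four walls, each 2870 mm tall and 131 mm thick, enclosing an outside footprint 4390×2880 mm (x × y), no floor or roof. The front and back walls (−y and +y sides) run the full x-width; the side walls fit between their inner faces. A door opening 779 mm wide and 2075 mm tall is cut through the front wall from the floor up, its −x edge 2831 mm from the wall's −x end.


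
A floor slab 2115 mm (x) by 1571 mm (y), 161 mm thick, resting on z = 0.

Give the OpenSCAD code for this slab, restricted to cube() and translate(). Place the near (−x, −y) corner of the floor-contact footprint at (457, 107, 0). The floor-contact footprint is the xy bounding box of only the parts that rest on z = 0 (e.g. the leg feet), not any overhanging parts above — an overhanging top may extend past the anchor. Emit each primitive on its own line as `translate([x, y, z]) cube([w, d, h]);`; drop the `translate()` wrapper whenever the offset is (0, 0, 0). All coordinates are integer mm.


translate([457, 107, 0]) cube([2115, 1571, 161]);


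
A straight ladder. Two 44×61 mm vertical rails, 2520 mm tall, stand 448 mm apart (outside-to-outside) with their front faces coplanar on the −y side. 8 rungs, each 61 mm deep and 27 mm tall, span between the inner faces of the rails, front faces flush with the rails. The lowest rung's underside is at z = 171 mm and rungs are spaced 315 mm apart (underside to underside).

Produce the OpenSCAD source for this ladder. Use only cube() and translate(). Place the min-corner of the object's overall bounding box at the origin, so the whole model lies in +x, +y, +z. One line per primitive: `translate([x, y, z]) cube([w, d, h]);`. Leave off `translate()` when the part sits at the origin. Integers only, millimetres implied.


cube([44, 61, 2520]);
translate([404, 0, 0]) cube([44, 61, 2520]);
translate([44, 0, 171]) cube([360, 61, 27]);
translate([44, 0, 486]) cube([360, 61, 27]);
translate([44, 0, 801]) cube([360, 61, 27]);
translate([44, 0, 1116]) cube([360, 61, 27]);
translate([44, 0, 1431]) cube([360, 61, 27]);
translate([44, 0, 1746]) cube([360, 61, 27]);
translate([44, 0, 2061]) cube([360, 61, 27]);
translate([44, 0, 2376]) cube([360, 61, 27]);


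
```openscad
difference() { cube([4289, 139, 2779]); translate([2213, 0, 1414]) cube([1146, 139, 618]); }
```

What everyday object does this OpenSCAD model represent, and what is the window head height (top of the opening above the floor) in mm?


A wall with a window opening. The window head height is 2032 mm.

A wall with a rectangular opening subtracted — a window. Sill at z = 1414, opening 618 mm tall, so the head is at 1414 + 618 = 2032 mm.


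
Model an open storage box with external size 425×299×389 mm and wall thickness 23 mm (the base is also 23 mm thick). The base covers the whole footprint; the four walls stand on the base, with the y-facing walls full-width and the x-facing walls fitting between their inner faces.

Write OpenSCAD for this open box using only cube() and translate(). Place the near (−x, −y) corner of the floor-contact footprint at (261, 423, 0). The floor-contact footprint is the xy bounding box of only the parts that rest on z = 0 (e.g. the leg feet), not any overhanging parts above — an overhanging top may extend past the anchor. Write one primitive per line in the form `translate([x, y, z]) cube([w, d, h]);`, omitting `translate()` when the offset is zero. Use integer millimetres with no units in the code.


translate([261, 423, 0]) cube([425, 299, 23]);
translate([261, 423, 23]) cube([425, 23, 366]);
translate([261, 699, 23]) cube([425, 23, 366]);
translate([261, 446, 23]) cube([23, 253, 366]);
translate([663, 446, 23]) cube([23, 253, 366]);


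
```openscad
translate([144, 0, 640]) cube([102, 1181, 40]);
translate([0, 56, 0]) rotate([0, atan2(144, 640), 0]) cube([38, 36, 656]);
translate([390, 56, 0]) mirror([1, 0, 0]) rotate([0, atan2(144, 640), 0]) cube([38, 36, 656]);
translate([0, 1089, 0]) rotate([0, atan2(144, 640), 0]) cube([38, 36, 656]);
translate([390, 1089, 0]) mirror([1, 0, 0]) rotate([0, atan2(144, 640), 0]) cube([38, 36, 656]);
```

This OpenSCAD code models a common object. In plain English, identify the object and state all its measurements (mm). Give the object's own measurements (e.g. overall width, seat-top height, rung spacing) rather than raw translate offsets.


A sawhorse. A 102×1181×40 mm beam (x, y, z) sits on two A-frame leg pairs. Each pair is two raked legs of 38×36 mm section (36 mm along y) splaying symmetrically in x. Each leg rises 640 mm vertically over 144 mm of horizontal reach and is 656 mm long along its own axis. Every leg's outer bottom edge rests on the floor and its outer top edge meets a bottom edge of the beam — the left legs (tilting toward +x) meet the beam's −x bottom edge, the right legs (their mirror images, tilting toward −x) meet its +x bottom edge — so the leg tops tuck under the beam, the beam's underside is 640 mm above the floor, and the feet are 390 mm apart outside-to-outside with the beam centred between them. The two leg pairs are set in 56 mm from either end of the beam.
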